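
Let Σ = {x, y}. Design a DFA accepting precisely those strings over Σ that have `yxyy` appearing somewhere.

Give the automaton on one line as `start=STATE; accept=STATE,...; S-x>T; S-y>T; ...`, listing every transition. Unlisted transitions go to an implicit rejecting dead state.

start=S0; accept=S4; S0-x>S0; S0-y>S1; S1-x>S2; S1-y>S1; S2-x>S0; S2-y>S3; S3-x>S2; S3-y>S4; S4-x>S4; S4-y>S4

Track how much of `yxyy` has been matched so far: state S0 is no progress, S4 is the absorbing accept state reached once `yxyy` has occurred. Intermediate states record partial matches; on a mismatch, fall back to the longest reusable overlap.
With 5 states:
        x   y  
>  S0   S0  S1 
   S1   S2  S1 
   S2   S0  S3 
   S3   S2  S4 
 * S4   S4  S4 
(> = start, * = accepting)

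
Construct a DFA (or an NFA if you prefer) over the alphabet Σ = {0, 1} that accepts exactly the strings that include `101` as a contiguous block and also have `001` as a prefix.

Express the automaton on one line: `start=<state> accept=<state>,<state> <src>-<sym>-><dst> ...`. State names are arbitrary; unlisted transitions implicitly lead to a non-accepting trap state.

Build one automaton per condition and run them in lockstep. One (4 states) tracks whether and how much of `101` has been seen; the other (5 states) tracks whether the input so far still matches the prefix `001`. Each combined state is a pair, one component from each; accept when both components accept. Equivalent product states are then merged.
With 8 states:
       0  1 
>  A   B  C 
   B   D  C 
   C   C  C 
   D   C  E 
   E   F  E 
   F   G  H 
   G   G  E 
 * H   H  H 
(> = start, * = accepting)

start=A accept=H A-0->B A-1->C B-0->D B-1->C C-0->C C-1->C D-0->C D-1->E E-0->F E-1->E F-0->G F-1->H G-0->G G-1->E H-0->H H-1->H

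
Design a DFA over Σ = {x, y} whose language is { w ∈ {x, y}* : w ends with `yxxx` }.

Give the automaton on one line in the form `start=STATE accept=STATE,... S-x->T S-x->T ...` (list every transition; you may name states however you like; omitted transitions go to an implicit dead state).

start=q0 accept=q4 q0-x->q0 q0-y->q1 q1-x->q2 q1-y->q1 q2-x->q3 q2-y->q1 q3-x->q4 q3-y->q1 q4-x->q0 q4-y->q1

Remember how much of `yxxx` the current input suffix matches. State q0 means no match yet; q1 means the last symbol is `y`; q2 means the last 2 symbols are `yx`; q3 means the last 3 symbols are `yxx`; q4 means the last 4 symbols are `yxxx`. Only q4 accepts. On a mismatch, fall back to the longest proper suffix that is still a prefix of `yxxx`.
With 5 states:
        x   y  
>  q0   q0  q1 
   q1   q2  q1 
   q2   q3  q1 
   q3   q4  q1 
 * q4   q0  q1 
(> = start, * = accepting)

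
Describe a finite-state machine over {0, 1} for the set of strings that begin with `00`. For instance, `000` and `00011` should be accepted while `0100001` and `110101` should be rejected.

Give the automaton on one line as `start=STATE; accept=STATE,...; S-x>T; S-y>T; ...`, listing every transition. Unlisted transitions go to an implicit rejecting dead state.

Check the first 2 symbols one by one: q0 through q1 record how many have matched `00` so far; any wrong symbol goes to the dead state q3. After all 2 match we enter the accepting sink q2.
        0   1  
>  q0   q1  q3 
   q1   q2  q3 
 * q2   q2  q2 
   q3   q3  q3 
(> = start, * = accepting)

start=q0; accept=q2; q0-0>q1; q0-1>q3; q1-0>q2; q1-1>q3; q2-0>q2; q2-1>q2; q3-0>q3; q3-1>q3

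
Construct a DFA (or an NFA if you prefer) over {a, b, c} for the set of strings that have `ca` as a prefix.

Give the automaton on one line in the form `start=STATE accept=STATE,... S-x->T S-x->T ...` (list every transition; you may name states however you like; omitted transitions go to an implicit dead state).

Walk along `ca` while the input agrees: from q0 take `c` to q1, and so on. Any deviation drops to the rejecting sink q3. Once q2 is reached the prefix is confirmed and every continuation is accepted.
4 states suffice.
        a   b   c  
>  q0   q3  q3  q1 
   q1   q2  q3  q3 
 * q2   q2  q2  q2 
   q3   q3  q3  q3 
(> = start, * = accepting)

start=q0 accept=q2 q0-a->q3 q0-b->q3 q0-c->q1 q1-a->q2 q1-b->q3 q1-c->q3 q2-a->q2 q2-b->q2 q2-c->q2 q3-a->q3 q3-b->q3 q3-c->q3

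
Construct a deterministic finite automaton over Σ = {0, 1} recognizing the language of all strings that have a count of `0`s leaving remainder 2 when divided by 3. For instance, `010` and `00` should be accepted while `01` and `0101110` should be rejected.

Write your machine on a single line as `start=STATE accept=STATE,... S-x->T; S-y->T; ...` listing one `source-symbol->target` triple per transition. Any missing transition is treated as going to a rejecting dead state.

start=s0; accept=s2; s0-0->s1; s0-1->s0; s1-0->s2; s1-1->s1; s2-0->s0; s2-1->s2

Keep the running count of `0`s modulo 3: each `0` advances along the cycle s0 → s1 → s2 → s0 while other symbols loop. Accept at s2.
With 3 states:
        0   1  
>  s0   s1  s0 
   s1   s2  s1 
 * s2   s0  s2 
(> = start, * = accepting)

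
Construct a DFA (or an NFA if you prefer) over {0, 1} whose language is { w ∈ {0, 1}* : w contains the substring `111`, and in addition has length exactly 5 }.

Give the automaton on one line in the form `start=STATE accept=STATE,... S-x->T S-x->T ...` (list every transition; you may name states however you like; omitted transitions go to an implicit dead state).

start=A accept=R A-0->B A-1->C B-0->D B-1->E C-0->D C-1->F D-0->G D-1->H E-0->G E-1->I F-0->G F-1->J G-0->K G-1->L H-0->K H-1->M I-0->K I-1->N J-0->N J-1->N K-0->O K-1->P L-0->O L-1->Q M-0->O M-1->R N-0->R N-1->R O-0->S O-1->T P-0->S P-1->U Q-0->S Q-1->V R-0->V R-1->V S-0->S S-1->T T-0->S T-1->U U-0->S U-1->V V-0->V V-1->V

Build one automaton per condition and run them in lockstep. The first has 4 states tracking whether and how much of `111` has been seen; the second has 7 states tracking the input length, saturating at 6. A product state is a pair (one from each), accepting exactly when both do.
       0  1 
>  A   B  C 
   B   D  E 
   C   D  F 
   D   G  H 
   E   G  I 
   F   G  J 
   G   K  L 
   H   K  M 
   I   K  N 
   J   N  N 
   K   O  P 
   L   O  Q 
   M   O  R 
   N   R  R 
   O   S  T 
   P   S  U 
   Q   S  V 
 * R   V  V 
   S   S  T 
   T   S  U 
   U   S  V 
   V   V  V 
(> = start, * = accepting)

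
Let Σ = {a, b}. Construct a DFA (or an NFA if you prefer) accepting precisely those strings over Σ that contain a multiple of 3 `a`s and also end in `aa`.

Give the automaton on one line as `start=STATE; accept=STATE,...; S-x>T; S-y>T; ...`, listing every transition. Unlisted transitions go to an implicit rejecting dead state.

start=s0; accept=s4; s0-a>s1; s0-b>s0; s1-a>s2; s1-b>s3; s2-a>s4; s2-b>s5; s3-a>s6; s3-b>s3; s4-a>s7; s4-b>s0; s5-a>s8; s5-b>s5; s6-a>s4; s6-b>s5; s7-a>s2; s7-b>s3; s8-a>s7; s8-b>s0

Run two small machines in parallel and take their product. One (3 states) tracks the count of `a`s modulo 3; the other (3 states) tracks how much of the suffix `aa` has currently been matched. Each combined state is a pair, one component from each; accept when both components accept.
9 states suffice.
        a   b  
>  s0   s1  s0 
   s1   s2  s3 
   s2   s4  s5 
   s3   s6  s3 
 * s4   s7  s0 
   s5   s8  s5 
   s6   s4  s5 
   s7   s2  s3 
   s8   s7  s0 
(> = start, * = accepting)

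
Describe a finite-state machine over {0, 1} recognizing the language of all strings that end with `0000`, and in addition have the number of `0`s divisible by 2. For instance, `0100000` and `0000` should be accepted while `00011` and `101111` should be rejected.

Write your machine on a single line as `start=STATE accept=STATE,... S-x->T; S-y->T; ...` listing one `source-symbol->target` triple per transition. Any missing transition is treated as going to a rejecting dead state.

start=q0; accept=q5; q0-0->q1; q0-1->q0; q1-0->q2; q1-1->q3; q2-0->q4; q2-1->q0; q3-0->q0; q3-1->q3; q4-0->q5; q4-1->q3; q5-0->q4; q5-1->q0

Build one automaton per condition and run them in lockstep. The first has 5 states tracking how much of the suffix `0000` has currently been matched; the second has 2 states tracking the count of `0`s modulo 2. A product state is a pair (one from each), accepting exactly when both do. After merging equivalent states the machine shrinks.
        0   1  
>  q0   q1  q0 
   q1   q2  q3 
   q2   q4  q0 
   q3   q0  q3 
   q4   q5  q3 
 * q5   q4  q0 
(> = start, * = accepting)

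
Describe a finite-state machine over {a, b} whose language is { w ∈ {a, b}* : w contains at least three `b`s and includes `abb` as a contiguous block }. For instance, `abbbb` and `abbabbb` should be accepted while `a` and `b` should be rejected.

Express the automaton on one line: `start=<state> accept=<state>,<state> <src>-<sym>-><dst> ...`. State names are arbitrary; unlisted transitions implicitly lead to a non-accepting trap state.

Build one automaton per condition and run them in lockstep. One (5 states) tracks the count of `b`s, saturating at 4; the other (4 states) tracks whether and how much of `abb` has been seen. Each combined state is a pair, one component from each; accept when both components accept. Minimizing collapses redundant product states.
        a   b  
>  S0   S1  S2 
   S1   S1  S3 
   S2   S4  S2 
   S3   S4  S5 
   S4   S4  S6 
   S5   S5  S7 
   S6   S4  S7 
 * S7   S7  S7 
(> = start, * = accepting)

start=S0 accept=S7 S0-a->S1 S0-b->S2 S1-a->S1 S1-b->S3 S2-a->S4 S2-b->S2 S3-a->S4 S3-b->S5 S4-a->S4 S4-b->S6 S5-a->S5 S5-b->S7 S6-a->S4 S6-b->S7 S7-a->S7 S7-b->S7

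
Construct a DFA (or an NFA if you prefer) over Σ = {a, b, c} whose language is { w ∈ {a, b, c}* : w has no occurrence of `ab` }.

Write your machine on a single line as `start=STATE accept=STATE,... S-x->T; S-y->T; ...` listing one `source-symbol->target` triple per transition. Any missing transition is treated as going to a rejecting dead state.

start=S0; accept=S0,S1; S0-a->S1; S0-b->S0; S0-c->S0; S1-a->S1; S1-b->S2; S1-c->S0; S2-a->S2; S2-b->S2; S2-c->S2

This is the complement of 'contains `ab`'. Use the same substring-matching states — S0 through S2 holding how much of `ab` has just been matched — but flip the accepting set: everything except the trap S2 accepts.
        a   b   c  
>* S0   S1  S0  S0 
 * S1   S1  S2  S0 
   S2   S2  S2  S2 
(> = start, * = accepting)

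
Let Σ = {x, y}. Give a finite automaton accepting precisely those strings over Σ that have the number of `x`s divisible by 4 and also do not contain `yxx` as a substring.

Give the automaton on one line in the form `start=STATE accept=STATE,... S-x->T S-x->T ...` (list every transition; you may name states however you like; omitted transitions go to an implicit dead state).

start=s0 accept=s0,s2,s13 s0-x->s1 s0-y->s2 s1-x->s3 s1-y->s4 s2-x->s5 s2-y->s2 s3-x->s6 s3-y->s7 s4-x->s8 s4-y->s4 s5-x->s9 s5-y->s4 s6-x->s0 s6-y->s10 s7-x->s11 s7-y->s7 s8-x->s12 s8-y->s7 s9-x->s12 s9-y->s9 s10-x->s13 s10-y->s10 s11-x->s14 s11-y->s10 s12-x->s14 s12-y->s12 s13-x->s15 s13-y->s2 s14-x->s15 s14-y->s14 s15-x->s9 s15-y->s15

Run two small machines in parallel and take their product. The first has 4 states tracking the count of `x`s modulo 4; the second has 4 states tracking partial matches of the forbidden pattern `yxx`. A product state is a pair (one from each), accepting exactly when both do.
          x    y  
>* s0     s1   s2 
   s1     s3   s4 
 * s2     s5   s2 
   s3     s6   s7 
   s4     s8   s4 
   s5     s9   s4 
   s6     s0  s10 
   s7    s11   s7 
   s8    s12   s7 
   s9    s12   s9 
   s10   s13  s10 
   s11   s14  s10 
   s12   s14  s12 
 * s13   s15   s2 
   s14   s15  s14 
   s15    s9  s15 
(> = start, * = accepting)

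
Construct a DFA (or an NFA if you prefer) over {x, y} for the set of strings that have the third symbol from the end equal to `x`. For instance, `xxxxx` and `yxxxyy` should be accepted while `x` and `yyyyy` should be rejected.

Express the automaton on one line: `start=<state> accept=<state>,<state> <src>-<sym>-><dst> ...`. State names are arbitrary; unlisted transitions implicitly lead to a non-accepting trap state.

A DFA must remember the last 3 symbols (since which symbol is third-to-last isn't known until the input ends). Use one state per possible window of the last ≤3 symbols; accept from those whose window starts with `x`.
15 states suffice.
          x    y  
>  s0     s1   s2 
   s1     s3   s4 
   s2     s5   s6 
   s3     s7   s8 
   s4     s9  s10 
   s5    s11  s12 
   s6    s13  s14 
 * s7     s7   s8 
 * s8     s9  s10 
 * s9    s11  s12 
 * s10   s13  s14 
   s11    s7   s8 
   s12    s9  s10 
   s13   s11  s12 
   s14   s13  s14 
(> = start, * = accepting)

start=s0 accept=s7,s8,s9,s10 s0-x->s1 s0-y->s2 s1-x->s3 s1-y->s4 s2-x->s5 s2-y->s6 s3-x->s7 s3-y->s8 s4-x->s9 s4-y->s10 s5-x->s11 s5-y->s12 s6-x->s13 s6-y->s14 s7-x->s7 s7-y->s8 s8-x->s9 s8-y->s10 s9-x->s11 s9-y->s12 s10-x->s13 s10-y->s14 s11-x->s7 s11-y->s8 s12-x->s9 s12-y->s10 s13-x->s11 s13-y->s12 s14-x->s13 s14-y->s14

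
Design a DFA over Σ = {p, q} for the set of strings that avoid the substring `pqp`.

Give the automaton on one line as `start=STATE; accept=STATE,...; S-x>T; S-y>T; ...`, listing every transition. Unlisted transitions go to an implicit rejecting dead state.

start=s0; accept=s0,s1,s2; s0-p>s1; s0-q>s0; s1-p>s1; s1-q>s2; s2-p>s3; s2-q>s0; s3-p>s3; s3-q>s3

Track partial matches of the forbidden pattern `pqp`. State s3 is a dead state reached once `pqp` has occurred; every other state accepts. s0 means no part of `pqp` is currently matched.
A 4-state machine:
        p   q  
>* s0   s1  s0 
 * s1   s1  s2 
 * s2   s3  s0 
   s3   s3  s3 
(> = start, * = accepting)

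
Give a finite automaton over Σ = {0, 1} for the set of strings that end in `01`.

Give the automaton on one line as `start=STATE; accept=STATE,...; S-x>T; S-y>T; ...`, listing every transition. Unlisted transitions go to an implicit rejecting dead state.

Let each state record the length of the longest suffix of the input read so far that is also a prefix of `01`. q1 means the last symbol is `0`; q2 means the last 2 symbols are `01`. Accept only at q2, where the string currently ends in `01`.
With 3 states:
        0   1  
>  q0   q1  q0 
   q1   q1  q2 
 * q2   q1  q0 
(> = start, * = accepting)

start=q0; accept=q2; q0-0>q1; q0-1>q0; q1-0>q1; q1-1>q2; q2-0>q1; q2-1>q0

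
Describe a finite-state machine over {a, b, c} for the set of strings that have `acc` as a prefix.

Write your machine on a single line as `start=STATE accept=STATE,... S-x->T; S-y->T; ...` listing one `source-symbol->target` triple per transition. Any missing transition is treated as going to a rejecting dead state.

Walk along `acc` while the input agrees: from s0 take `a` to s1, and so on. Any deviation drops to the rejecting sink s4. Once s3 is reached the prefix is confirmed and every continuation is accepted.
With 5 states:
        a   b   c  
>  s0   s1  s4  s4 
   s1   s4  s4  s2 
   s2   s4  s4  s3 
 * s3   s3  s3  s3 
   s4   s4  s4  s4 
(> = start, * = accepting)

start=s0; accept=s3; s0-a->s1; s0-b->s4; s0-c->s4; s1-a->s4; s1-b->s4; s1-c->s2; s2-a->s4; s2-b->s4; s2-c->s3; s3-a->s3; s3-b->s3; s3-c->s3; s4-a->s4; s4-b->s4; s4-c->s4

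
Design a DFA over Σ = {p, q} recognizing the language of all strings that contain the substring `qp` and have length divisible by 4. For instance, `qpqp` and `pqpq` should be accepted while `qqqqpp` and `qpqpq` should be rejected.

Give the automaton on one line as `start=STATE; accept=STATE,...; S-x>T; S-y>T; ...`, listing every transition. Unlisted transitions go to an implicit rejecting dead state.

Run two small machines in parallel and take their product. The first has 3 states tracking whether and how much of `qp` has been seen; the second has 4 states tracking the input length modulo 4. A product state is a pair (one from each), accepting exactly when both do.
With 12 states:
          p    q  
>  S0     S1   S2 
   S1     S3   S4 
   S2     S5   S4 
   S3     S6   S7 
   S4     S8   S7 
   S5     S8   S8 
   S6     S0   S9 
   S7    S10   S9 
   S8    S10  S10 
   S9    S11   S2 
 * S10   S11  S11 
   S11    S5   S5 
(> = start, * = accepting)

start=S0; accept=S10; S0-p>S1; S0-q>S2; S1-p>S3; S1-q>S4; S2-p>S5; S2-q>S4; S3-p>S6; S3-q>S7; S4-p>S8; S4-q>S7; S5-p>S8; S5-q>S8; S6-p>S0; S6-q>S9; S7-p>S10; S7-q>S9; S8-p>S10; S8-q>S10; S9-p>S11; S9-q>S2; S10-p>S11; S10-q>S11; S11-p>S5; S11-q>S5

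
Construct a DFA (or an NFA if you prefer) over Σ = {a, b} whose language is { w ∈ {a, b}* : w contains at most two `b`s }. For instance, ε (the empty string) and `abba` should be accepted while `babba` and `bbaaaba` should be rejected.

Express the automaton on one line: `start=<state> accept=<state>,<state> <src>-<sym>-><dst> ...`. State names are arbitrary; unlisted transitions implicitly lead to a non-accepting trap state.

start=q0 accept=q0,q1,q2 q0-a->q0 q0-b->q1 q1-a->q1 q1-b->q2 q2-a->q2 q2-b->q3 q3-a->q3 q3-b->q3

Count `b`s, saturating at 3: states q0 through q2 mean 0 through 2 `b`s seen; q3 means more than 2. Each `b` increments (capped at q3); other symbols loop. Accept from {q0, q1, q2}.
With 4 states:
        a   b  
>* q0   q0  q1 
 * q1   q1  q2 
 * q2   q2  q3 
   q3   q3  q3 
(> = start, * = accepting)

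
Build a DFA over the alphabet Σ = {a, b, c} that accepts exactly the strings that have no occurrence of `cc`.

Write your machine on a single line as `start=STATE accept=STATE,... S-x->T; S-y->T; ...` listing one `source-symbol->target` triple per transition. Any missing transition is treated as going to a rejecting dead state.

start=S0; accept=S0,S1; S0-a->S0; S0-b->S0; S0-c->S1; S1-a->S0; S1-b->S0; S1-c->S2; S2-a->S2; S2-b->S2; S2-c->S2

This is the complement of 'contains `cc`'. Use the same substring-matching states — S0 through S2 holding how much of `cc` has just been matched — but flip the accepting set: everything except the trap S2 accepts.
3 states suffice.
        a   b   c  
>* S0   S0  S0  S1 
 * S1   S0  S0  S2 
   S2   S2  S2  S2 
(> = start, * = accepting)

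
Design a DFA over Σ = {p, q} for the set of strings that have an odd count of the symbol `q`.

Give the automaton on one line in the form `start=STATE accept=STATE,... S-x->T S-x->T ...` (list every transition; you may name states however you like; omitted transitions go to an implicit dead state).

start=A accept=B A-p->A A-q->B B-p->B B-q->A

The only thing that matters is how many `q`s have appeared, reduced mod 2. Use one state per residue: A for 0, …, B for 1. Reading `q` moves to the next residue; anything else stays put. B is accepting.
A 2-state machine:
       p  q 
>  A   A  B 
 * B   B  A 
(> = start, * = accepting)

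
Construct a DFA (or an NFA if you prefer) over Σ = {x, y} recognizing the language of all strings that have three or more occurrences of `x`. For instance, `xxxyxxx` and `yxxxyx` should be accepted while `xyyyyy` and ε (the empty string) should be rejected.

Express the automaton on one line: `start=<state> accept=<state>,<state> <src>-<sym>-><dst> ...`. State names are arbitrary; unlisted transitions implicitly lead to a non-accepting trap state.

Only the number of `x`s matters, and only up to 4. Make a chain q0 → q1 → q2 → q3 → q4 advanced by each `x` (with q4 absorbing); every other symbol self-loops. The accepting set is {q3, q4}.
With 5 states:
        x   y  
>  q0   q1  q0 
   q1   q2  q1 
   q2   q3  q2 
 * q3   q4  q3 
 * q4   q4  q4 
(> = start, * = accepting)

start=q0 accept=q3,q4 q0-x->q1 q0-y->q0 q1-x->q2 q1-y->q1 q2-x->q3 q2-y->q2 q3-x->q4 q3-y->q3 q4-x->q4 q4-y->q4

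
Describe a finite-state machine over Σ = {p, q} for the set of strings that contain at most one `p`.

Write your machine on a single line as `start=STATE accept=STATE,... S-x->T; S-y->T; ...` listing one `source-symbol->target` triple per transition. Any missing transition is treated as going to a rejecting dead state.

Count `p`s, saturating at 2: state s0 means no `p` yet, s1 means one `p` seen, s2 means more than one. Each `p` increments (capped at s2); other symbols loop. Accept from {s0, s1}.
A 3-state machine:
        p   q  
>* s0   s1  s0 
 * s1   s2  s1 
   s2   s2  s2 
(> = start, * = accepting)

start=s0; accept=s0,s1; s0-p->s1; s0-q->s0; s1-p->s2; s1-q->s1; s2-p->s2; s2-q->s2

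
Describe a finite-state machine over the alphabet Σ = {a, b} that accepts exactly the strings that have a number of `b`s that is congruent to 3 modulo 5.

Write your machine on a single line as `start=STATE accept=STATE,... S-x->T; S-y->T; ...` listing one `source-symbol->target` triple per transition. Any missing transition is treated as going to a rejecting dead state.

start=S0; accept=S3; S0-a->S0; S0-b->S1; S1-a->S1; S1-b->S2; S2-a->S2; S2-b->S3; S3-a->S3; S3-b->S4; S4-a->S4; S4-b->S0

Keep the running count of `b`s modulo 5: each `b` advances along the cycle S0 → S1 → S2 → S3 → S4 → S0 while other symbols loop. Accept at S3.
5 states suffice.
        a   b  
>  S0   S0  S1 
   S1   S1  S2 
   S2   S2  S3 
 * S3   S3  S4 
   S4   S4  S0 
(> = start, * = accepting)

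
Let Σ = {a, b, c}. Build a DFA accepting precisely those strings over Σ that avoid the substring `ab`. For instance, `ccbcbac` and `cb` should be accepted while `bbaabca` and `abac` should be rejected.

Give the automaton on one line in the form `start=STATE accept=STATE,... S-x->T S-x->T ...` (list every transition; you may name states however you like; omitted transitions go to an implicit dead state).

Track partial matches of the forbidden pattern `ab`. State s2 is a dead state reached once `ab` has occurred; every other state accepts. s0 means no part of `ab` is currently matched.
        a   b   c  
>* s0   s1  s0  s0 
 * s1   s1  s2  s0 
   s2   s2  s2  s2 
(> = start, * = accepting)

start=s0 accept=s0,s1 s0-a->s1 s0-b->s0 s0-c->s0 s1-a->s1 s1-b->s2 s1-c->s0 s2-a->s2 s2-b->s2 s2-c->s2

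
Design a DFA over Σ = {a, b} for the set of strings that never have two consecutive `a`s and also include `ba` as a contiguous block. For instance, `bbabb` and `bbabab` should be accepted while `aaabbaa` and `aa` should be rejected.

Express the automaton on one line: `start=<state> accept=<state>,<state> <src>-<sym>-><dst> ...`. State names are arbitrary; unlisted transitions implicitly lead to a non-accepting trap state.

Handle the two conditions separately and then intersect. One (3 states) tracks partial matches of the forbidden pattern `aa`; the other (3 states) tracks whether and how much of `ba` has been seen. Each combined state is a pair, one component from each; accept when both components accept.
        a   b  
>  s0   s1  s2 
   s1   s3  s2 
   s2   s4  s2 
   s3   s3  s5 
 * s4   s6  s7 
   s5   s6  s5 
   s6   s6  s6 
 * s7   s4  s7 
(> = start, * = accepting)

start=s0 accept=s4,s7 s0-a->s1 s0-b->s2 s1-a->s3 s1-b->s2 s2-a->s4 s2-b->s2 s3-a->s3 s3-b->s5 s4-a->s6 s4-b->s7 s5-a->s6 s5-b->s5 s6-a->s6 s6-b->s6 s7-a->s4 s7-b->s7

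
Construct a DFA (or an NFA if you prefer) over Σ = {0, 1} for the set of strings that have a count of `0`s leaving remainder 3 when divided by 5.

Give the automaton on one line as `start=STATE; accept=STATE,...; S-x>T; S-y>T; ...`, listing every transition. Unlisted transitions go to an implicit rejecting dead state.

start=A; accept=D; A-0>B; A-1>A; B-0>C; B-1>B; C-0>D; C-1>C; D-0>E; D-1>D; E-0>A; E-1>E

Keep the running count of `0`s modulo 5: each `0` advances along the cycle A → B → C → D → E → A while other symbols loop. Accept at D.
5 states suffice.
       0  1 
>  A   B  A 
   B   C  B 
   C   D  C 
 * D   E  D 
   E   A  E 
(> = start, * = accepting)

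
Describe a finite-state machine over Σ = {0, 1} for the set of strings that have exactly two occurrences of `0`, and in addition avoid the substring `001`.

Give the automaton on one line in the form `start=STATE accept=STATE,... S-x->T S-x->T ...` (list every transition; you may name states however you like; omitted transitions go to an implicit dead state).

Build one automaton per condition and run them in lockstep. One (4 states) tracks the count of `0`s, saturating at 3; the other (4 states) tracks partial matches of the forbidden pattern `001`. Each combined state is a pair, one component from each; accept when both components accept.
An 11-state machine:
          0    1  
>  q0     q1   q0 
   q1     q2   q3 
 * q2     q4   q5 
   q3     q6   q3 
   q4     q4   q7 
   q5     q7   q5 
 * q6     q4   q8 
   q7     q7   q7 
 * q8     q9   q8 
   q9     q4  q10 
   q10    q9  q10 
(> = start, * = accepting)

start=q0 accept=q2,q6,q8 q0-0->q1 q0-1->q0 q1-0->q2 q1-1->q3 q2-0->q4 q2-1->q5 q3-0->q6 q3-1->q3 q4-0->q4 q4-1->q7 q5-0->q7 q5-1->q5 q6-0->q4 q6-1->q8 q7-0->q7 q7-1->q7 q8-0->q9 q8-1->q8 q9-0->q4 q9-1->q10 q10-0->q9 q10-1->q10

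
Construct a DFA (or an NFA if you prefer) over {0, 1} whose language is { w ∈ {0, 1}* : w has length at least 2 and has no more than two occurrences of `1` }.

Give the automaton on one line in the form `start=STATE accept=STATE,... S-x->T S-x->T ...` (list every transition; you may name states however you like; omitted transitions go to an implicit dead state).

start=q0 accept=q3,q4,q5 q0-0->q1 q0-1->q2 q1-0->q3 q1-1->q4 q2-0->q4 q2-1->q5 q3-0->q3 q3-1->q4 q4-0->q4 q4-1->q5 q5-0->q5 q5-1->q6 q6-0->q6 q6-1->q6

Handle the two conditions separately and then intersect. One (4 states) tracks the input length, saturating at 3; the other (4 states) tracks the count of `1`s, saturating at 3. Each combined state is a pair, one component from each; accept when both components accept. Equivalent product states are then merged.
A 7-state machine:
        0   1  
>  q0   q1  q2 
   q1   q3  q4 
   q2   q4  q5 
 * q3   q3  q4 
 * q4   q4  q5 
 * q5   q5  q6 
   q6   q6  q6 
(> = start, * = accepting)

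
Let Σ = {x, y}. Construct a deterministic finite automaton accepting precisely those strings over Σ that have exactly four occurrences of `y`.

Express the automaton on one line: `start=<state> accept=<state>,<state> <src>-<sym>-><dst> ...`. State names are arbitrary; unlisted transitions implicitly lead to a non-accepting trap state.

start=S0 accept=S4 S0-x->S0 S0-y->S1 S1-x->S1 S1-y->S2 S2-x->S2 S2-y->S3 S3-x->S3 S3-y->S4 S4-x->S4 S4-y->S5 S5-x->S5 S5-y->S5

Count `y`s, saturating at 5: states S0 through S4 mean 0 through 4 `y`s seen; S5 means more than 4. Each `y` increments (capped at S5); other symbols loop. Accept from {S4}.
6 states suffice.
        x   y  
>  S0   S0  S1 
   S1   S1  S2 
   S2   S2  S3 
   S3   S3  S4 
 * S4   S4  S5 
   S5   S5  S5 
(> = start, * = accepting)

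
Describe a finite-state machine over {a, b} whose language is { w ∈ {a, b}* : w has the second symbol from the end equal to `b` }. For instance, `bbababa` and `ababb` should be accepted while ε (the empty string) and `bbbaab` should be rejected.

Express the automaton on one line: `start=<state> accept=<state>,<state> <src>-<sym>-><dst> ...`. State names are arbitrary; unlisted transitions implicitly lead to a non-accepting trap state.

Because acceptance depends on a position counted from the end, the machine has to buffer the most recent 2 symbols. Make each state the string of the last up-to-2 symbols read; on input `x` shift the window left and append `x`. Accept when the buffered window has length 2 and begins with `b`.
7 states suffice.
        a   b  
>  q0   q1  q2 
   q1   q3  q4 
   q2   q5  q6 
   q3   q3  q4 
   q4   q5  q6 
 * q5   q3  q4 
 * q6   q5  q6 
(> = start, * = accepting)

start=q0 accept=q5,q6 q0-a->q1 q0-b->q2 q1-a->q3 q1-b->q4 q2-a->q5 q2-b->q6 q3-a->q3 q3-b->q4 q4-a->q5 q4-b->q6 q5-a->q3 q5-b->q4 q6-a->q5 q6-b->q6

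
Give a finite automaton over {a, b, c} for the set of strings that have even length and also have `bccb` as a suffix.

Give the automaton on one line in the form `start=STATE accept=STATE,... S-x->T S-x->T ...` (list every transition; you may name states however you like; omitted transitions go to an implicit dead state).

Handle the two conditions separately and then intersect. The first has 2 states tracking the input length modulo 2; the second has 5 states tracking how much of the suffix `bccb` has currently been matched. A product state is a pair (one from each), accepting exactly when both do. Minimizing collapses redundant product states.
With 6 states:
        a   b   c  
>  S0   S1  S2  S1 
   S1   S0  S0  S0 
   S2   S0  S0  S3 
   S3   S1  S2  S4 
   S4   S0  S5  S0 
 * S5   S1  S2  S1 
(> = start, * = accepting)

start=S0 accept=S5 S0-a->S1 S0-b->S2 S0-c->S1 S1-a->S0 S1-b->S0 S1-c->S0 S2-a->S0 S2-b->S0 S2-c->S3 S3-a->S1 S3-b->S2 S3-c->S4 S4-a->S0 S4-b->S5 S4-c->S0 S5-a->S1 S5-b->S2 S5-c->S1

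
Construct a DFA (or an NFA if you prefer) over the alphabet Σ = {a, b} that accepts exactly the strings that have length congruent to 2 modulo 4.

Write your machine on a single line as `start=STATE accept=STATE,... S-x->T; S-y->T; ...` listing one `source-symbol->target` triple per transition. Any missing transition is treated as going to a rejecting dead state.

start=q0; accept=q2; q0-a->q1; q0-b->q1; q1-a->q2; q1-b->q2; q2-a->q3; q2-b->q3; q3-a->q0; q3-b->q0

Only the length mod 4 matters, so use a 4-cycle: from any state, every input symbol moves to the next state, wrapping q3 back to q0. Mark q2 accepting.
4 states suffice.
        a   b  
>  q0   q1  q1 
   q1   q2  q2 
 * q2   q3  q3 
   q3   q0  q0 
(> = start, * = accepting)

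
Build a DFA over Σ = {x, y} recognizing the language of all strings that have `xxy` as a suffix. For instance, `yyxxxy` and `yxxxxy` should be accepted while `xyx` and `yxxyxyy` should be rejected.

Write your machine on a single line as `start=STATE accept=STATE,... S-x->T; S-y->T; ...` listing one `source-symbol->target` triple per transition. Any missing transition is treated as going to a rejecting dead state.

start=q0; accept=q3; q0-x->q1; q0-y->q0; q1-x->q2; q1-y->q0; q2-x->q2; q2-y->q3; q3-x->q1; q3-y->q0

Remember how much of `xxy` the current input suffix matches. State q0 means no match yet; q1 means the last symbol is `x`; q2 means the last 2 symbols are `xx`; q3 means the last 3 symbols are `xxy`. Only q3 accepts. On a mismatch, fall back to the longest proper suffix that is still a prefix of `xxy`.
A 4-state machine:
        x   y  
>  q0   q1  q0 
   q1   q2  q0 
   q2   q2  q3 
 * q3   q1  q0 
(> = start, * = accepting)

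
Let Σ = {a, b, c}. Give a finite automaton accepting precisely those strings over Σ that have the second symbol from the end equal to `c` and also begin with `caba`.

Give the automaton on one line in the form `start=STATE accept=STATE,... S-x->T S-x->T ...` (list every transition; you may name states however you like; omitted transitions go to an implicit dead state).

Build one automaton per condition and run them in lockstep. The first has 13 states tracking the last 2 symbols read; the second has 6 states tracking whether the input so far still matches the prefix `caba`. A product state is a pair (one from each), accepting exactly when both do. Equivalent product states are then merged.
With 9 states:
        a   b   c  
>  s0   s1  s1  s2 
   s1   s1  s1  s1 
   s2   s3  s1  s1 
   s3   s1  s4  s1 
   s4   s5  s1  s1 
   s5   s5  s5  s6 
   s6   s7  s7  s8 
 * s7   s5  s5  s6 
 * s8   s7  s7  s8 
(> = start, * = accepting)

start=s0 accept=s7,s8 s0-a->s1 s0-b->s1 s0-c->s2 s1-a->s1 s1-b->s1 s1-c->s1 s2-a->s3 s2-b->s1 s2-c->s1 s3-a->s1 s3-b->s4 s3-c->s1 s4-a->s5 s4-b->s1 s4-c->s1 s5-a->s5 s5-b->s5 s5-c->s6 s6-a->s7 s6-b->s7 s6-c->s8 s7-a->s5 s7-b->s5 s7-c->s6 s8-a->s7 s8-b->s7 s8-c->s8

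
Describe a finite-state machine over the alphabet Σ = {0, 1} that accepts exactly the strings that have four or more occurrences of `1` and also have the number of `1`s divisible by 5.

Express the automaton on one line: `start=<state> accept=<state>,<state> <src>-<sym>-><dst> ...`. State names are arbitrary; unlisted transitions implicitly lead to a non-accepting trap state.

Handle the two conditions separately and then intersect. One (6 states) tracks the count of `1`s, saturating at 5; the other (5 states) tracks the count of `1`s modulo 5. Each combined state is a pair, one component from each; accept when both components accept. Minimizing collapses redundant product states.
With 6 states:
        0   1  
>  s0   s0  s1 
   s1   s1  s2 
   s2   s2  s3 
   s3   s3  s4 
   s4   s4  s5 
 * s5   s5  s1 
(> = start, * = accepting)

start=s0 accept=s5 s0-0->s0 s0-1->s1 s1-0->s1 s1-1->s2 s2-0->s2 s2-1->s3 s3-0->s3 s3-1->s4 s4-0->s4 s4-1->s5 s5-0->s5 s5-1->s1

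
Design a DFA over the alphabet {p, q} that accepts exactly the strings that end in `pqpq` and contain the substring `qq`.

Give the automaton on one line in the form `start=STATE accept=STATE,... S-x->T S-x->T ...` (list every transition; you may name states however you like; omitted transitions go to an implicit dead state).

start=A accept=G A-p->A A-q->B B-p->A B-q->C C-p->D C-q->C D-p->D D-q->E E-p->F E-q->C F-p->D F-q->G G-p->F G-q->C

Run two small machines in parallel and take their product. One (5 states) tracks how much of the suffix `pqpq` has currently been matched; the other (3 states) tracks whether and how much of `qq` has been seen. Each combined state is a pair, one component from each; accept when both components accept. After merging equivalent states the machine shrinks.
       p  q 
>  A   A  B 
   B   A  C 
   C   D  C 
   D   D  E 
   E   F  C 
   F   D  G 
 * G   F  C 
(> = start, * = accepting)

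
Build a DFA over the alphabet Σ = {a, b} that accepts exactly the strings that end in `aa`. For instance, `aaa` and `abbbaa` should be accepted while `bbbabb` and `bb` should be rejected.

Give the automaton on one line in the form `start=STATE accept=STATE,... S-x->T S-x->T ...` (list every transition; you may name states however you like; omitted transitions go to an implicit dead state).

Remember how much of `aa` the current input suffix matches. State s0 means no match yet; s1 means the last symbol is `a`; s2 means the last 2 symbols are `aa`. Only s2 accepts. On a mismatch, fall back to the longest proper suffix that is still a prefix of `aa`.
A 3-state machine:
        a   b  
>  s0   s1  s0 
   s1   s2  s0 
 * s2   s2  s0 
(> = start, * = accepting)

start=s0 accept=s2 s0-a->s1 s0-b->s0 s1-a->s2 s1-b->s0 s2-a->s2 s2-b->s0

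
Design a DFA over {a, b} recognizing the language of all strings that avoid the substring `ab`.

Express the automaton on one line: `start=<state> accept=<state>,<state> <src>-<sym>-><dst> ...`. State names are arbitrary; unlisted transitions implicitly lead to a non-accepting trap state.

This is the complement of 'contains `ab`'. Use the same substring-matching states — q0 through q2 holding how much of `ab` has just been matched — but flip the accepting set: everything except the trap q2 accepts.
        a   b  
>* q0   q1  q0 
 * q1   q1  q2 
   q2   q2  q2 
(> = start, * = accepting)

start=q0 accept=q0,q1 q0-a->q1 q0-b->q0 q1-a->q1 q1-b->q2 q2-a->q2 q2-b->q2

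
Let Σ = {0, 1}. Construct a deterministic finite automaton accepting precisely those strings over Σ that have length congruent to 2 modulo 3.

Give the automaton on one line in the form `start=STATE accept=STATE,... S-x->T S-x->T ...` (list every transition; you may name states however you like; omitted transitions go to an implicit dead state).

Only the length mod 3 matters, so use a 3-cycle: from any state, every input symbol moves to the next state, wrapping S2 back to S0. Mark S2 accepting.
With 3 states:
        0   1  
>  S0   S1  S1 
   S1   S2  S2 
 * S2   S0  S0 
(> = start, * = accepting)

start=S0 accept=S2 S0-0->S1 S0-1->S1 S1-0->S2 S1-1->S2 S2-0->S0 S2-1->S0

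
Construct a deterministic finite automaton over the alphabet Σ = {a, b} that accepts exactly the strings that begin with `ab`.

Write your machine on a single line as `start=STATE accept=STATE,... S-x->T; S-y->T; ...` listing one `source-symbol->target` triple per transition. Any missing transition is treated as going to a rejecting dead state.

Check the first 2 symbols one by one: q0 through q1 record how many have matched `ab` so far; any wrong symbol goes to the dead state q3. After all 2 match we enter the accepting sink q2.
A 4-state machine:
        a   b  
>  q0   q1  q3 
   q1   q3  q2 
 * q2   q2  q2 
   q3   q3  q3 
(> = start, * = accepting)

start=q0; accept=q2; q0-a->q1; q0-b->q3; q1-a->q3; q1-b->q2; q2-a->q2; q2-b->q2; q3-a->q3; q3-b->q3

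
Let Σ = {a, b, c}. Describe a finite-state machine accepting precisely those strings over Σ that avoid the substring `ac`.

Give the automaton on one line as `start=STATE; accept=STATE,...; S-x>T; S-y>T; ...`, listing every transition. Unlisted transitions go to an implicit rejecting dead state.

start=q0; accept=q0,q1; q0-a>q1; q0-b>q0; q0-c>q0; q1-a>q1; q1-b>q0; q1-c>q2; q2-a>q2; q2-b>q2; q2-c>q2

This is the complement of 'contains `ac`'. Use the same substring-matching states — q0 through q2 holding how much of `ac` has just been matched — but flip the accepting set: everything except the trap q2 accepts.
        a   b   c  
>* q0   q1  q0  q0 
 * q1   q1  q0  q2 
   q2   q2  q2  q2 
(> = start, * = accepting)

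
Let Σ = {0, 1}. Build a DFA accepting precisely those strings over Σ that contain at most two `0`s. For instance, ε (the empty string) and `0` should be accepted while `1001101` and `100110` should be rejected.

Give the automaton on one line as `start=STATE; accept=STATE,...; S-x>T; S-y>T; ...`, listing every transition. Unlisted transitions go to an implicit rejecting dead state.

Only the number of `0`s matters, and only up to 3. Make a chain q0 → q1 → q2 → q3 advanced by each `0` (with q3 absorbing); every other symbol self-loops. The accepting set is {q0, q1, q2}.
        0   1  
>* q0   q1  q0 
 * q1   q2  q1 
 * q2   q3  q2 
   q3   q3  q3 
(> = start, * = accepting)

start=q0; accept=q0,q1,q2; q0-0>q1; q0-1>q0; q1-0>q2; q1-1>q1; q2-0>q3; q2-1>q2; q3-0>q3; q3-1>q3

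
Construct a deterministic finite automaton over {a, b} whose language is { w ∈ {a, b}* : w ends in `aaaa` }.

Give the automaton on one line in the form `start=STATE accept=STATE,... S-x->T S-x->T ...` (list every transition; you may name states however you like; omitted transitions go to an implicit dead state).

Remember how much of `aaaa` the current input suffix matches. State S0 means no match yet; S1 means the last symbol is `a`; S2 means the last 2 symbols are `aa`; S3 means the last 3 symbols are `aaa`; S4 means the last 4 symbols are `aaaa`. Only S4 accepts. On a mismatch, fall back to the longest proper suffix that is still a prefix of `aaaa`.
5 states suffice.
        a   b  
>  S0   S1  S0 
   S1   S2  S0 
   S2   S3  S0 
   S3   S4  S0 
 * S4   S4  S0 
(> = start, * = accepting)

start=S0 accept=S4 S0-a->S1 S0-b->S0 S1-a->S2 S1-b->S0 S2-a->S3 S2-b->S0 S3-a->S4 S3-b->S0 S4-a->S4 S4-b->S0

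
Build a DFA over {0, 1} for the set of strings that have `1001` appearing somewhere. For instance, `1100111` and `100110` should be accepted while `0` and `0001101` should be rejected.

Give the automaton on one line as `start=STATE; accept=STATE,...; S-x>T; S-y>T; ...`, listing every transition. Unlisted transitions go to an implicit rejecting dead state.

start=q0; accept=q4; q0-0>q0; q0-1>q1; q1-0>q2; q1-1>q1; q2-0>q3; q2-1>q1; q3-0>q0; q3-1>q4; q4-0>q4; q4-1>q4

Track how much of `1001` has been matched so far: state q0 is no progress, q4 is the absorbing accept state reached once `1001` has occurred. Intermediate states record partial matches; on a mismatch, fall back to the longest reusable overlap.
With 5 states:
        0   1  
>  q0   q0  q1 
   q1   q2  q1 
   q2   q3  q1 
   q3   q0  q4 
 * q4   q4  q4 
(> = start, * = accepting)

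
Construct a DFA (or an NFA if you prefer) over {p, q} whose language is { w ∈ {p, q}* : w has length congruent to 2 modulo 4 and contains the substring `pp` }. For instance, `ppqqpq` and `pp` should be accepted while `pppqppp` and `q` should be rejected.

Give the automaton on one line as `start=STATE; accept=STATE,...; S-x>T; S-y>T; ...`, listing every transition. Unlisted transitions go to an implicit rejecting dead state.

Handle the two conditions separately and then intersect. One (4 states) tracks the input length modulo 4; the other (3 states) tracks whether and how much of `pp` has been seen. Each combined state is a pair, one component from each; accept when both components accept.
With 12 states:
          p    q  
>  s0     s1   s2 
   s1     s3   s4 
   s2     s5   s4 
 * s3     s6   s6 
   s4     s7   s8 
   s5     s6   s8 
   s6     s9   s9 
   s7     s9   s0 
   s8    s10   s0 
   s9    s11  s11 
   s10   s11   s2 
   s11    s3   s3 
(> = start, * = accepting)

start=s0; accept=s3; s0-p>s1; s0-q>s2; s1-p>s3; s1-q>s4; s2-p>s5; s2-q>s4; s3-p>s6; s3-q>s6; s4-p>s7; s4-q>s8; s5-p>s6; s5-q>s8; s6-p>s9; s6-q>s9; s7-p>s9; s7-q>s0; s8-p>s10; s8-q>s0; s9-p>s11; s9-q>s11; s10-p>s11; s10-q>s2; s11-p>s3; s11-q>s3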